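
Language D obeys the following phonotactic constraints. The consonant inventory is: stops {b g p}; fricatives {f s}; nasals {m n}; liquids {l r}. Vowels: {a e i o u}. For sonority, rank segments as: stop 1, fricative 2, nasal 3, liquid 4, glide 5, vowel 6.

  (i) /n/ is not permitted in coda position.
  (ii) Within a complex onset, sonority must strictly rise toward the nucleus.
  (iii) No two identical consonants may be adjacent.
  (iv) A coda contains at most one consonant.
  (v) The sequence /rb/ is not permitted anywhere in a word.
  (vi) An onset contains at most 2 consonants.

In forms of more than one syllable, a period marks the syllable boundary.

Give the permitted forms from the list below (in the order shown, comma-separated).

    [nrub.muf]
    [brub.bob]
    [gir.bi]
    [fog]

[nrub.muf] — σ1 onset /nr/ (3→4 rises), coda /b/ ok; σ2 onset /m/, coda /f/ ok → permitted
[brub.bob] — violates constraint (iii): adjacent identical consonants /bb/ → not permitted
[gir.bi] — violates constraint (v): contains banned sequence /rb/ → not permitted
[fog] — σ1 onset /f/, coda /g/ ok → permitted

[nrub.muf], [fog]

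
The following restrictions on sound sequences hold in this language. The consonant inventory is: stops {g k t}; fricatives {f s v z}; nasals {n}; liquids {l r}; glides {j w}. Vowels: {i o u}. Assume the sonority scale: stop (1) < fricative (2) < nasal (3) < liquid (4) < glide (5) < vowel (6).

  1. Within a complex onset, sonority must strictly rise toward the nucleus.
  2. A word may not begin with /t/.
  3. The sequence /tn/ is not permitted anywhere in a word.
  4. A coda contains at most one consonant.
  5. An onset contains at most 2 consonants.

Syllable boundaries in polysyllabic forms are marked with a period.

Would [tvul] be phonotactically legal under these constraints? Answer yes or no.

[tvul] — violates constraint 2: word begins with /t/ → phonotactically illegal

no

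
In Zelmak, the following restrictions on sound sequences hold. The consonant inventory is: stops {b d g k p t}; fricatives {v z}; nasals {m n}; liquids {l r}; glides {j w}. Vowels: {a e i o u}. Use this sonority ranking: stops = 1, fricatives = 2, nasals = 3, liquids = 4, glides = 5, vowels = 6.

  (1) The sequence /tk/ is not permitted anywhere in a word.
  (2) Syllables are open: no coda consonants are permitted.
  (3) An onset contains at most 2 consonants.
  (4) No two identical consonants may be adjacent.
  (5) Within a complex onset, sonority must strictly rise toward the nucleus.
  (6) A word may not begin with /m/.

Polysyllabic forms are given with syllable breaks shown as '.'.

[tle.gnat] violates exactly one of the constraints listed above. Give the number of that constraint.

2

[tle.gnat]: syllable 2 coda /t/ has 1 consonant (> 0).
This is a violation of constraint 2: "Syllables are open: no coda consonants are permitted."
The remaining constraints (1, 3, 4, 5, 6) are satisfied.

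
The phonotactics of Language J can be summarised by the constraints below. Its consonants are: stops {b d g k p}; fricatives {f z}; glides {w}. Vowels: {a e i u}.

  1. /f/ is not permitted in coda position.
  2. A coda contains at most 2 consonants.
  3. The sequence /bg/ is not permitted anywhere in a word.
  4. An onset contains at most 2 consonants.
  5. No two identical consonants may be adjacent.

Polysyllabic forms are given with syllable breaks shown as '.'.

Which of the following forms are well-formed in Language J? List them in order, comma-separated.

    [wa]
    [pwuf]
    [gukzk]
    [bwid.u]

[wa] — σ1 onset /w/, coda /∅/ ok → well-formed
[pwuf] — violates constraint 1: syllable 1 coda contains /f/ → ill-formed
[gukzk] — violates constraint 2: syllable 1 coda /kzk/ has 3 consonants (> 2) → ill-formed
[bwid.u] — σ1 onset /bw/ (2C), coda /d/ ok; σ2 onset /∅/, coda /∅/ ok → well-formed

[wa], [bwid.u]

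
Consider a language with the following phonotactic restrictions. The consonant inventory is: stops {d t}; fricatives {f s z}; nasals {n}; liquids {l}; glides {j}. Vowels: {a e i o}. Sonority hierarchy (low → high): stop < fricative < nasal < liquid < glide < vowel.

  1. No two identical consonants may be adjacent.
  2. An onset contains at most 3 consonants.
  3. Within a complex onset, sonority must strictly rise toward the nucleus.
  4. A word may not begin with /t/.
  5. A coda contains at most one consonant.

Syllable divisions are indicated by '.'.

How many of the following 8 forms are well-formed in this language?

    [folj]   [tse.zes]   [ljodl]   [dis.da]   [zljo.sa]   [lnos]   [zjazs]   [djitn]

2

[folj] — violates constraint 5: syllable 1 coda /lj/ has 2 consonants (> 1) → ill-formed
[tse.zes] — violates constraint 4: word begins with /t/ → ill-formed
[ljodl] — violates constraint 5: syllable 1 coda /dl/ has 2 consonants (> 1) → ill-formed
[dis.da] — σ1 onset /d/, coda /s/ ok; σ2 onset /d/, coda /∅/ ok → well-formed
[zljo.sa] — σ1 onset /zlj/ (2→4→5 rises), coda /∅/ ok; σ2 onset /s/, coda /∅/ ok → well-formed
[lnos] — violates constraint 3: syllable 1 onset /ln/: /l/ (liquid, 4) → /n/ (nasal, 3) does not rise → ill-formed
[zjazs] — violates constraint 5: syllable 1 coda /zs/ has 2 consonants (> 1) → ill-formed
[djitn] — violates constraint 5: syllable 1 coda /tn/ has 2 consonants (> 1) → ill-formed
Well-formed: [dis.da], [zljo.sa] → 2.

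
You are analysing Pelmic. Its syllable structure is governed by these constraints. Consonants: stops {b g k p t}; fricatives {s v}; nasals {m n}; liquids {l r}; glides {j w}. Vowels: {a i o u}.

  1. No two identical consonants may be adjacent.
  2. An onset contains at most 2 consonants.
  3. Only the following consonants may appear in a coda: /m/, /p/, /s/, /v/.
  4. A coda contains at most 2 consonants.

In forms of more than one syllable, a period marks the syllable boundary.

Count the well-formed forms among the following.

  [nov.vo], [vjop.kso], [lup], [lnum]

[nov.vo] — violates constraint 1: adjacent identical consonants /vv/ → ill-formed
[vjop.kso] — σ1 onset /vj/ (2C), coda /p/ ok; σ2 onset /ks/ (2C), coda /∅/ ok → well-formed
[lup] — σ1 onset /l/, coda /p/ ok → well-formed
[lnum] — σ1 onset /ln/ (2C), coda /m/ ok → well-formed
Well-formed: [vjop.kso], [lup], [lnum] → 3.

3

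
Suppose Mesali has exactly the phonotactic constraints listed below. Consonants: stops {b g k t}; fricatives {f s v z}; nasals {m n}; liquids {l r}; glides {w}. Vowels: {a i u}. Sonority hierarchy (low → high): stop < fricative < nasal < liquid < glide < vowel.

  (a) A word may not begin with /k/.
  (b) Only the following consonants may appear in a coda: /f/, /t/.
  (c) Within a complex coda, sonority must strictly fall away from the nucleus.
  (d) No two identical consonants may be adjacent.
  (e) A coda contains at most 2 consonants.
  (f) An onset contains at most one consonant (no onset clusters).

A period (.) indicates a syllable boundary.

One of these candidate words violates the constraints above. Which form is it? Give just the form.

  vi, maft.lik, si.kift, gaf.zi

vi — σ1 onset /v/, coda /∅/ ok → licit
maft.lik — violates constraint (b): syllable 2 coda contains /k/, which is not a licensed coda consonant → illicit
si.kift — σ1 onset /s/, coda /∅/ ok; σ2 onset /k/, coda /ft/ (2→1 falls) ok → licit
gaf.zi — σ1 onset /g/, coda /f/ ok; σ2 onset /z/, coda /∅/ ok → licit

maft.lik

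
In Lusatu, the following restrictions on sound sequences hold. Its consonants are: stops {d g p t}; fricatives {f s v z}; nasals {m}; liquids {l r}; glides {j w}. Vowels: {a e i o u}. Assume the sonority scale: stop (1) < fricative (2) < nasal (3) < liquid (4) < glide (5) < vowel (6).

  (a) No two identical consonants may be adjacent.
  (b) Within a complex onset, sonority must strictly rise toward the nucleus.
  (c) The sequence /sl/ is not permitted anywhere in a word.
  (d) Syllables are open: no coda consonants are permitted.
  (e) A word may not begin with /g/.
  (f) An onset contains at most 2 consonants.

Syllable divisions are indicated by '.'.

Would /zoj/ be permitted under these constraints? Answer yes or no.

/zoj/ — violates constraint (d): syllable 1 coda /j/ has 1 consonant (> 0) → not permitted

no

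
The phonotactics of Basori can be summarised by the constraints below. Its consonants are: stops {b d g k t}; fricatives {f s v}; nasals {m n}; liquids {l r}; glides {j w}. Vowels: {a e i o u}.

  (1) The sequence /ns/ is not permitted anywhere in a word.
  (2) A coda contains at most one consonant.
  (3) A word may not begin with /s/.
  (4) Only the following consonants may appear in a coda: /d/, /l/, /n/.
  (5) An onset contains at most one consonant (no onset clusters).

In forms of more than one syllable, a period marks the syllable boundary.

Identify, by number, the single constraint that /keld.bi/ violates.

/keld.bi/: syllable 1 coda /ld/ has 2 consonants (> 1).
This is a violation of constraint 2: "A coda contains at most one consonant."
The remaining constraints (1, 3, 4, 5) are satisfied.

2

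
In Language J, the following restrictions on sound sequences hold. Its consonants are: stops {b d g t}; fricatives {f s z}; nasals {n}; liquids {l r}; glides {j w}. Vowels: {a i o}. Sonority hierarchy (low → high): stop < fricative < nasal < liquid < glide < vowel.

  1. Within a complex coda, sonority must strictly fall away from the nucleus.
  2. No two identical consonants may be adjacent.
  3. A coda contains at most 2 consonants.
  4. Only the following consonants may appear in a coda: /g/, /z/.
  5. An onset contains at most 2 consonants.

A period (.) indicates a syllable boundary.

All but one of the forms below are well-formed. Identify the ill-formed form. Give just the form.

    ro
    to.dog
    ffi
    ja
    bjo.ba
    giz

ffi

ro — σ1 onset /r/, coda /∅/ ok → well-formed
to.dog — σ1 onset /t/, coda /∅/ ok; σ2 onset /d/, coda /g/ ok → well-formed
ffi — violates constraint 2: adjacent identical consonants /ff/ → ill-formed
ja — σ1 onset /j/, coda /∅/ ok → well-formed
bjo.ba — σ1 onset /bj/ (2C), coda /∅/ ok; σ2 onset /b/, coda /∅/ ok → well-formed
giz — σ1 onset /g/, coda /z/ ok → well-formed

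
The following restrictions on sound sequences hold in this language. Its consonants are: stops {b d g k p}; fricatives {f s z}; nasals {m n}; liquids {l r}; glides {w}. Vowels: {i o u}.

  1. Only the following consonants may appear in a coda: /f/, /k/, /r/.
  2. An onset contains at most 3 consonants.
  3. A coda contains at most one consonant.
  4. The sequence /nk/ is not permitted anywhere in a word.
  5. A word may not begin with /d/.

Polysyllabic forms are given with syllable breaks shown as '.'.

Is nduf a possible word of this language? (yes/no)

yes

nduf — σ1 onset /nd/ (2C), coda /f/ ok → permitted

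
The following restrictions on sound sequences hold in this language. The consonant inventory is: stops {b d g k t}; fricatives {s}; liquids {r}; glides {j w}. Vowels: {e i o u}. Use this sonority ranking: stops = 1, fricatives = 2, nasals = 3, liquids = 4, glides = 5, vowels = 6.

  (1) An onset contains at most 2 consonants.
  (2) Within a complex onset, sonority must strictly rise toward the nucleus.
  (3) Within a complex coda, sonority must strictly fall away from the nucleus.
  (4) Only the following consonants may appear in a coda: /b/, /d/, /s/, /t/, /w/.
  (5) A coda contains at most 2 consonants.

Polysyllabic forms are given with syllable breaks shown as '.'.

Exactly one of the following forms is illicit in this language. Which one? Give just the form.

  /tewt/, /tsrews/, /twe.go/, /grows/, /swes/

/tewt/ — σ1 onset /t/, coda /wt/ (5→1 falls) ok → licit
/tsrews/ — violates constraint 1: syllable 1 onset /tsr/ has 3 consonants (> 2) → illicit
/twe.go/ — σ1 onset /tw/ (1→5 rises), coda /∅/ ok; σ2 onset /g/, coda /∅/ ok → licit
/grows/ — σ1 onset /gr/ (1→4 rises), coda /ws/ (5→2 falls) ok → licit
/swes/ — σ1 onset /sw/ (2→5 rises), coda /s/ ok → licit

/tsrews/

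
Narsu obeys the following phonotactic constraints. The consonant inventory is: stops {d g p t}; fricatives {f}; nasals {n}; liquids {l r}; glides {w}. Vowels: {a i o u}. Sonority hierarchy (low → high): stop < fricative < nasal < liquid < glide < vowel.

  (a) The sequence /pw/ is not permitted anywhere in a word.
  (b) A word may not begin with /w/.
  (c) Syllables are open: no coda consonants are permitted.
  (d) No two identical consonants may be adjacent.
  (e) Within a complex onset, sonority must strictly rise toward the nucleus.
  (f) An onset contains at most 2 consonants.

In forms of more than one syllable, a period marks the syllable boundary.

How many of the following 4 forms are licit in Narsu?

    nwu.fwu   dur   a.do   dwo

3

nwu.fwu — σ1 onset /nw/ (3→5 rises), coda /∅/ ok; σ2 onset /fw/ (2→5 rises), coda /∅/ ok → licit
dur — violates constraint (c): syllable 1 coda /r/ has 1 consonant (> 0) → illicit
a.do — σ1 onset /∅/, coda /∅/ ok; σ2 onset /d/, coda /∅/ ok → licit
dwo — σ1 onset /dw/ (1→5 rises), coda /∅/ ok → licit
Licit: nwu.fwu, a.do, dwo → 3.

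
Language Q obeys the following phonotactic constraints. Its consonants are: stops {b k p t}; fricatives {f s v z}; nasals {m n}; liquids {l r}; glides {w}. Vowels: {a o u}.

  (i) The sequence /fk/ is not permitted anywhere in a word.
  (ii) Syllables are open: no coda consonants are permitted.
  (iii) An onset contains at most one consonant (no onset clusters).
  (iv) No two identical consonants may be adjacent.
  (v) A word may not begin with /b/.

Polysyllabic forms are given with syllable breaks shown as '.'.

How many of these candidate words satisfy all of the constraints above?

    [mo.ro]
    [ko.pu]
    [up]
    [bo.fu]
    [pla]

2

[mo.ro] — σ1 onset /m/, coda /∅/ ok; σ2 onset /r/, coda /∅/ ok → permitted
[ko.pu] — σ1 onset /k/, coda /∅/ ok; σ2 onset /p/, coda /∅/ ok → permitted
[up] — violates constraint (ii): syllable 1 coda /p/ has 1 consonant (> 0) → not permitted
[bo.fu] — violates constraint (v): word begins with /b/ → not permitted
[pla] — violates constraint (iii): syllable 1 onset /pl/ has 2 consonants (> 1) → not permitted
Permitted: [mo.ro], [ko.pu] → 2.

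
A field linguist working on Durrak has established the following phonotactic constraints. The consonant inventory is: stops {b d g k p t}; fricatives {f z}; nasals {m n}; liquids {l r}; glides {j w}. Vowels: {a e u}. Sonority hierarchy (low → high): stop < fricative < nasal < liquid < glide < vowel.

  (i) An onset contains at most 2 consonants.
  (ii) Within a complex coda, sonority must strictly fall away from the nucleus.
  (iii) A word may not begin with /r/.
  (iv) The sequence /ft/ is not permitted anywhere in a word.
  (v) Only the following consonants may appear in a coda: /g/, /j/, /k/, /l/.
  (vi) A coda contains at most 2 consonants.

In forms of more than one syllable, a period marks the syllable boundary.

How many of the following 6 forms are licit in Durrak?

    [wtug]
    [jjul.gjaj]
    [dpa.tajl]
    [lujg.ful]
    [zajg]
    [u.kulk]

6

[wtug] — σ1 onset /wt/ (2C), coda /g/ ok → licit
[jjul.gjaj] — σ1 onset /jj/ (2C), coda /l/ ok; σ2 onset /gj/ (2C), coda /j/ ok → licit
[dpa.tajl] — σ1 onset /dp/ (2C), coda /∅/ ok; σ2 onset /t/, coda /jl/ (5→4 falls) ok → licit
[lujg.ful] — σ1 onset /l/, coda /jg/ (5→1 falls) ok; σ2 onset /f/, coda /l/ ok → licit
[zajg] — σ1 onset /z/, coda /jg/ (5→1 falls) ok → licit
[u.kulk] — σ1 onset /∅/, coda /∅/ ok; σ2 onset /k/, coda /lk/ (4→1 falls) ok → licit
Licit: [wtug], [jjul.gjaj], [dpa.tajl], [lujg.ful], [zajg], [u.kulk] → 6.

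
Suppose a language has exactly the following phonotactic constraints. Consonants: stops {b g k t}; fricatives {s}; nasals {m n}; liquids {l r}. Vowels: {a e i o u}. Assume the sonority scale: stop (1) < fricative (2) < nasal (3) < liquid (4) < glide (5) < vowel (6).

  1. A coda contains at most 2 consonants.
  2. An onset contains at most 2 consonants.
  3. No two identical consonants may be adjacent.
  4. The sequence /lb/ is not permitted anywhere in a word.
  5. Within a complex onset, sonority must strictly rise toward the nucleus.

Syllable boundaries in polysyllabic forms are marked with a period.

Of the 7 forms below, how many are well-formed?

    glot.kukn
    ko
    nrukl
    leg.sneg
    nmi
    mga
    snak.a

5

glot.kukn — σ1 onset /gl/ (1→4 rises), coda /t/ ok; σ2 onset /k/, coda /kn/ (2C) ok → well-formed
ko — σ1 onset /k/, coda /∅/ ok → well-formed
nrukl — σ1 onset /nr/ (3→4 rises), coda /kl/ (2C) ok → well-formed
leg.sneg — σ1 onset /l/, coda /g/ ok; σ2 onset /sn/ (2→3 rises), coda /g/ ok → well-formed
nmi — violates constraint 5: syllable 1 onset /nm/: /n/ (nasal, 3) → /m/ (nasal, 3) does not rise → ill-formed
mga — violates constraint 5: syllable 1 onset /mg/: /m/ (nasal, 3) → /g/ (stop, 1) does not rise → ill-formed
snak.a — σ1 onset /sn/ (2→3 rises), coda /k/ ok; σ2 onset /∅/, coda /∅/ ok → well-formed
Well-formed: glot.kukn, ko, nrukl, leg.sneg, snak.a → 5.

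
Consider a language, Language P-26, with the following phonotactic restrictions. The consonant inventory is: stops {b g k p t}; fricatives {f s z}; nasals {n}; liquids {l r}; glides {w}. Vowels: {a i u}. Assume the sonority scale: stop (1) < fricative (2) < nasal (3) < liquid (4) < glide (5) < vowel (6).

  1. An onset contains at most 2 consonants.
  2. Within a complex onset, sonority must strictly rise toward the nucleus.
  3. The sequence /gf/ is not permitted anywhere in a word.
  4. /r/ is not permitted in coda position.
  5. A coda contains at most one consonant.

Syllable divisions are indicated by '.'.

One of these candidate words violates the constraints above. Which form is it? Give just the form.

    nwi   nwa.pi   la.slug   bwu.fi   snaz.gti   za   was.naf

nwi — σ1 onset /nw/ (3→5 rises), coda /∅/ ok → permitted
nwa.pi — σ1 onset /nw/ (3→5 rises), coda /∅/ ok; σ2 onset /p/, coda /∅/ ok → permitted
la.slug — σ1 onset /l/, coda /∅/ ok; σ2 onset /sl/ (2→4 rises), coda /g/ ok → permitted
bwu.fi — σ1 onset /bw/ (1→5 rises), coda /∅/ ok; σ2 onset /f/, coda /∅/ ok → permitted
snaz.gti — violates constraint 2: syllable 2 onset /gt/: /g/ (stop, 1) → /t/ (stop, 1) does not rise → not permitted
za — σ1 onset /z/, coda /∅/ ok → permitted
was.naf — σ1 onset /w/, coda /s/ ok; σ2 onset /n/, coda /f/ ok → permitted

snaz.gti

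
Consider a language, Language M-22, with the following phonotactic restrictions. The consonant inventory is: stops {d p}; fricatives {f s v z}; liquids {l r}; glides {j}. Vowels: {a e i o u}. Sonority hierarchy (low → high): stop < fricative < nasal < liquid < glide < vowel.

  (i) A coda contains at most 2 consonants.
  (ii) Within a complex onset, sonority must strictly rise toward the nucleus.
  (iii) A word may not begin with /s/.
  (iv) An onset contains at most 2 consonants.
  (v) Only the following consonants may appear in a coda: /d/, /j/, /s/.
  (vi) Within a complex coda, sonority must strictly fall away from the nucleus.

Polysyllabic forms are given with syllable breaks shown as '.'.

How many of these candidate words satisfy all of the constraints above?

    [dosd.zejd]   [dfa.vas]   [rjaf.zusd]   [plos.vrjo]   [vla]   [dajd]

4

[dosd.zejd] — σ1 onset /d/, coda /sd/ (2→1 falls) ok; σ2 onset /z/, coda /jd/ (5→1 falls) ok → phonotactically legal
[dfa.vas] — σ1 onset /df/ (1→2 rises), coda /∅/ ok; σ2 onset /v/, coda /s/ ok → phonotactically legal
[rjaf.zusd] — violates constraint (v): syllable 1 coda contains /f/, which is not a licensed coda consonant → phonotactically illegal
[plos.vrjo] — violates constraint (iv): syllable 2 onset /vrj/ has 3 consonants (> 2) → phonotactically illegal
[vla] — σ1 onset /vl/ (2→4 rises), coda /∅/ ok → phonotactically legal
[dajd] — σ1 onset /d/, coda /jd/ (5→1 falls) ok → phonotactically legal
Phonotactically legal: [dosd.zejd], [dfa.vas], [vla], [dajd] → 4.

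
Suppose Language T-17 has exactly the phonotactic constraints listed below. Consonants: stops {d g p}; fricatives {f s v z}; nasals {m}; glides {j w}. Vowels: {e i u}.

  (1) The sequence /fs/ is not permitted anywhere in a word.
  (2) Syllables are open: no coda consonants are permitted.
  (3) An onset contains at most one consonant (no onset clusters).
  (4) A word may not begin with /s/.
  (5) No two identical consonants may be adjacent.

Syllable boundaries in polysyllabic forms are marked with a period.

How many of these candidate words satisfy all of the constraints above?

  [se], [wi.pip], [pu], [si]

1

[se] — violates constraint 4: word begins with /s/ → illicit
[wi.pip] — violates constraint 2: syllable 2 coda /p/ has 1 consonant (> 0) → illicit
[pu] — σ1 onset /p/, coda /∅/ ok → licit
[si] — violates constraint 4: word begins with /s/ → illicit
Licit: [pu] → 1.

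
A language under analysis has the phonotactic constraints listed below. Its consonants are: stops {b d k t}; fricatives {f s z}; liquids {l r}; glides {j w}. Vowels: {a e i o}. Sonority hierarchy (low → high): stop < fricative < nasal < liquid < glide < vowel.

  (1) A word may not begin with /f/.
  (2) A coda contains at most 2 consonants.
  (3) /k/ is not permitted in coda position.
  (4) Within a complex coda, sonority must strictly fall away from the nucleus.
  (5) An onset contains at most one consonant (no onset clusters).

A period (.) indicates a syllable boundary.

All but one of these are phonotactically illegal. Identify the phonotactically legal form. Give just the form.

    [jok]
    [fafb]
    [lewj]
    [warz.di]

[warz.di]

[jok] — violates constraint 3: syllable 1 coda contains /k/ → phonotactically illegal
[fafb] — violates constraint 1: word begins with /f/ → phonotactically illegal
[lewj] — violates constraint 4: syllable 1 coda /wj/: /w/ (glide, 5) → /j/ (glide, 5) does not fall → phonotactically illegal
[warz.di] — σ1 onset /w/, coda /rz/ (4→2 falls) ok; σ2 onset /d/, coda /∅/ ok → phonotactically legal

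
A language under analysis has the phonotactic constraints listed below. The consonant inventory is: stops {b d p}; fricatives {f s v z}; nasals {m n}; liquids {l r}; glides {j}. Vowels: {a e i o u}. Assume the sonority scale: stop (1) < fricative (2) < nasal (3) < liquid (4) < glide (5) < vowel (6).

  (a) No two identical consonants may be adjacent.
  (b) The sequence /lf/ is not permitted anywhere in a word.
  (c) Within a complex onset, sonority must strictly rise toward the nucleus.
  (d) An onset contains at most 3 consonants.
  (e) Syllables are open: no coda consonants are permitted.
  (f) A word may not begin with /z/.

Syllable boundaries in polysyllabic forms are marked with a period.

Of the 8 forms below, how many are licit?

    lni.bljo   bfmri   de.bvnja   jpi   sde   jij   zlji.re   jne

lni.bljo — violates constraint (c): syllable 1 onset /ln/: /l/ (liquid, 4) → /n/ (nasal, 3) does not rise → illicit
bfmri — violates constraint (d): syllable 1 onset /bfmr/ has 4 consonants (> 3) → illicit
de.bvnja — violates constraint (d): syllable 2 onset /bvnj/ has 4 consonants (> 3) → illicit
jpi — violates constraint (c): syllable 1 onset /jp/: /j/ (glide, 5) → /p/ (stop, 1) does not rise → illicit
sde — violates constraint (c): syllable 1 onset /sd/: /s/ (fricative, 2) → /d/ (stop, 1) does not rise → illicit
jij — violates constraint (e): syllable 1 coda /j/ has 1 consonant (> 0) → illicit
zlji.re — violates constraint (f): word begins with /z/ → illicit
jne — violates constraint (c): syllable 1 onset /jn/: /j/ (glide, 5) → /n/ (nasal, 3) does not rise → illicit
No form is licit → 0.

0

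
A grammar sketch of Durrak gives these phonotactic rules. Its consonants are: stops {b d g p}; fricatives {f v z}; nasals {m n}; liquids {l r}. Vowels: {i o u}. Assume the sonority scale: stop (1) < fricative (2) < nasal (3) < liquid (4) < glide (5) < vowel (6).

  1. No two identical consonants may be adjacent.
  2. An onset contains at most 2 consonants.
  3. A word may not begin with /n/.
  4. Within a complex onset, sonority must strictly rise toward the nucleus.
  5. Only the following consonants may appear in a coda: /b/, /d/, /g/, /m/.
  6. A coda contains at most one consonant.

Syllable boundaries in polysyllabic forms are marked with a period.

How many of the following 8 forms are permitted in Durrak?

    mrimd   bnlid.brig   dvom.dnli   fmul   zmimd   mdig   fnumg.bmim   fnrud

mrimd — violates constraint 6: syllable 1 coda /md/ has 2 consonants (> 1) → not permitted
bnlid.brig — violates constraint 2: syllable 1 onset /bnl/ has 3 consonants (> 2) → not permitted
dvom.dnli — violates constraint 2: syllable 2 onset /dnl/ has 3 consonants (> 2) → not permitted
fmul — violates constraint 5: syllable 1 coda contains /l/, which is not a licensed coda consonant → not permitted
zmimd — violates constraint 6: syllable 1 coda /md/ has 2 consonants (> 1) → not permitted
mdig — violates constraint 4: syllable 1 onset /md/: /m/ (nasal, 3) → /d/ (stop, 1) does not rise → not permitted
fnumg.bmim — violates constraint 6: syllable 1 coda /mg/ has 2 consonants (> 1) → not permitted
fnrud — violates constraint 2: syllable 1 onset /fnr/ has 3 consonants (> 2) → not permitted
No form is permitted → 0.

0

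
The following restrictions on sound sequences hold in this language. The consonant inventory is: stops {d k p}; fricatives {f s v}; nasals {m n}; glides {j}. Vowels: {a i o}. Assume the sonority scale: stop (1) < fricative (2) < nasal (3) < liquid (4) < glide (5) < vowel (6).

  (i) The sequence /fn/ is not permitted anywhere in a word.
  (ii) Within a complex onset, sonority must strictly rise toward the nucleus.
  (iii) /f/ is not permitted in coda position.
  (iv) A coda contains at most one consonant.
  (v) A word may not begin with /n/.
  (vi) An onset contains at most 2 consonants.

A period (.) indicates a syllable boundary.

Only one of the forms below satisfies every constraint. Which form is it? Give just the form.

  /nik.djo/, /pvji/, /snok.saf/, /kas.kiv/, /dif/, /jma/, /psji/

/nik.djo/ — violates constraint (v): word begins with /n/ → phonotactically illegal
/pvji/ — violates constraint (vi): syllable 1 onset /pvj/ has 3 consonants (> 2) → phonotactically illegal
/snok.saf/ — violates constraint (iii): syllable 2 coda contains /f/ → phonotactically illegal
/kas.kiv/ — σ1 onset /k/, coda /s/ ok; σ2 onset /k/, coda /v/ ok → phonotactically legal
/dif/ — violates constraint (iii): syllable 1 coda contains /f/ → phonotactically illegal
/jma/ — violates constraint (ii): syllable 1 onset /jm/: /j/ (glide, 5) → /m/ (nasal, 3) does not rise → phonotactically illegal
/psji/ — violates constraint (vi): syllable 1 onset /psj/ has 3 consonants (> 2) → phonotactically illegal

/kas.kiv/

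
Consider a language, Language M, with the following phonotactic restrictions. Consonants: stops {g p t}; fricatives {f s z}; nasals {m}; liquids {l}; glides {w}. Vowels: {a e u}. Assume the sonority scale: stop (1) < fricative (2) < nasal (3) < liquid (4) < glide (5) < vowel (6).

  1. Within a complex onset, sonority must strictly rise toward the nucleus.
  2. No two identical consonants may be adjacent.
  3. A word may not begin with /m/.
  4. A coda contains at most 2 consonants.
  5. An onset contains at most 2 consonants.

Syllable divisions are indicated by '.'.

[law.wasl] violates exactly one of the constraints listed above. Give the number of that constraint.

[law.wasl]: adjacent identical consonants /ww/.
This is a violation of constraint 2: "No two identical consonants may be adjacent."
The remaining constraints (1, 3, 4, 5) are satisfied.

2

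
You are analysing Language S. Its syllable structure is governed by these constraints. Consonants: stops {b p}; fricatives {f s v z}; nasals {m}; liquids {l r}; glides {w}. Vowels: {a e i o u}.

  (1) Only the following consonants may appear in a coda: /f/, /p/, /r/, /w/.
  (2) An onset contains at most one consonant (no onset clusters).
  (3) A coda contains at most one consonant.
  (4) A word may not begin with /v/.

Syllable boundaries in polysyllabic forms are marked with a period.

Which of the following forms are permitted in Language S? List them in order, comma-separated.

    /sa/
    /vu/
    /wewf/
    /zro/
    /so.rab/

/sa/

/sa/ — σ1 onset /s/, coda /∅/ ok → permitted
/vu/ — violates constraint 4: word begins with /v/ → not permitted
/wewf/ — violates constraint 3: syllable 1 coda /wf/ has 2 consonants (> 1) → not permitted
/zro/ — violates constraint 2: syllable 1 onset /zr/ has 2 consonants (> 1) → not permitted
/so.rab/ — violates constraint 1: syllable 2 coda contains /b/, which is not a licensed coda consonant → not permitted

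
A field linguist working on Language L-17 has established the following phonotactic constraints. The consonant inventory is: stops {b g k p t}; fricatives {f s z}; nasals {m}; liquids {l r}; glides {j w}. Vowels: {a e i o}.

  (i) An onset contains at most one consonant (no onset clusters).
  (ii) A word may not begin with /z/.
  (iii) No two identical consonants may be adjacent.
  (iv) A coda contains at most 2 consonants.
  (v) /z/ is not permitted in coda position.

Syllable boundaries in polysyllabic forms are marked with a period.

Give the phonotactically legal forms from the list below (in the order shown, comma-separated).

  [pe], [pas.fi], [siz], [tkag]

[pe], [pas.fi]

[pe] — σ1 onset /p/, coda /∅/ ok → phonotactically legal
[pas.fi] — σ1 onset /p/, coda /s/ ok; σ2 onset /f/, coda /∅/ ok → phonotactically legal
[siz] — violates constraint (v): syllable 1 coda contains /z/ → phonotactically illegal
[tkag] — violates constraint (i): syllable 1 onset /tk/ has 2 consonants (> 1) → phonotactically illegal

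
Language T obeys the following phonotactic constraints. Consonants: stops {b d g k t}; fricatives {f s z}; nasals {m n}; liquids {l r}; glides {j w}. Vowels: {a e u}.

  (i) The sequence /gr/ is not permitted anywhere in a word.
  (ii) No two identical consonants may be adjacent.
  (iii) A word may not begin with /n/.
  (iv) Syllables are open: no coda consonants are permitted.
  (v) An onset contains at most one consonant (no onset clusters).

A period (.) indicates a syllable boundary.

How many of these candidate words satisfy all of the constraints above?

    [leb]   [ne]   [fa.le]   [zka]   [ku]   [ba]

3

[leb] — violates constraint (iv): syllable 1 coda /b/ has 1 consonant (> 0) → phonotactically illegal
[ne] — violates constraint (iii): word begins with /n/ → phonotactically illegal
[fa.le] — σ1 onset /f/, coda /∅/ ok; σ2 onset /l/, coda /∅/ ok → phonotactically legal
[zka] — violates constraint (v): syllable 1 onset /zk/ has 2 consonants (> 1) → phonotactically illegal
[ku] — σ1 onset /k/, coda /∅/ ok → phonotactically legal
[ba] — σ1 onset /b/, coda /∅/ ok → phonotactically legal
Phonotactically legal: [fa.le], [ku], [ba] → 3.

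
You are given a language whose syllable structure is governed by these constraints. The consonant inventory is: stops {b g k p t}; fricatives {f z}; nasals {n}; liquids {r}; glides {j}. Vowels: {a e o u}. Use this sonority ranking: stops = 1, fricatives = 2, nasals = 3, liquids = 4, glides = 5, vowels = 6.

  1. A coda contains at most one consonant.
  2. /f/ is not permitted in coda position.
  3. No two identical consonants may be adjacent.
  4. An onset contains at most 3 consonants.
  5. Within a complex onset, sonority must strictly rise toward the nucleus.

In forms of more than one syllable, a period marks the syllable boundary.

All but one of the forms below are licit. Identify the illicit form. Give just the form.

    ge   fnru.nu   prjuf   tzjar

ge — σ1 onset /g/, coda /∅/ ok → licit
fnru.nu — σ1 onset /fnr/ (2→3→4 rises), coda /∅/ ok; σ2 onset /n/, coda /∅/ ok → licit
prjuf — violates constraint 2: syllable 1 coda contains /f/ → illicit
tzjar — σ1 onset /tzj/ (1→2→5 rises), coda /r/ ok → licit

prjuf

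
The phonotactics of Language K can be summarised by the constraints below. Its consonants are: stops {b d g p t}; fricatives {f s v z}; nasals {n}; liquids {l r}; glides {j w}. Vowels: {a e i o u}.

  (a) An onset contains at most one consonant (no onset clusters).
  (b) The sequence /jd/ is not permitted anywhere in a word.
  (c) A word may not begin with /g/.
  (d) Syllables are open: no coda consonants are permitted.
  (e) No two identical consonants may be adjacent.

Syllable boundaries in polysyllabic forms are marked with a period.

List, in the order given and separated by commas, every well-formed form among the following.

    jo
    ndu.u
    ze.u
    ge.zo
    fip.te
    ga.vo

jo — σ1 onset /j/, coda /∅/ ok → well-formed
ndu.u — violates constraint (a): syllable 1 onset /nd/ has 2 consonants (> 1) → ill-formed
ze.u — σ1 onset /z/, coda /∅/ ok; σ2 onset /∅/, coda /∅/ ok → well-formed
ge.zo — violates constraint (c): word begins with /g/ → ill-formed
fip.te — violates constraint (d): syllable 1 coda /p/ has 1 consonant (> 0) → ill-formed
ga.vo — violates constraint (c): word begins with /g/ → ill-formed

jo, ze.u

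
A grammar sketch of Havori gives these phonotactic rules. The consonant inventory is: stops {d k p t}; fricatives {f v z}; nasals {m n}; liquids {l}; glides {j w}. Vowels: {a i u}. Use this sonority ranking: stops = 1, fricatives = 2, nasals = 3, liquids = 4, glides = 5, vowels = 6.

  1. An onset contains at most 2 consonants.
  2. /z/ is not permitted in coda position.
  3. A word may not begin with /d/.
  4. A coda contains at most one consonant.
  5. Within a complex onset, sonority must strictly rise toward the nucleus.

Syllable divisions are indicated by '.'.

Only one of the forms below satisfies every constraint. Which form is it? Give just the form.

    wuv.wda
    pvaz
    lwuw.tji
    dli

lwuw.tji

wuv.wda — violates constraint 5: syllable 2 onset /wd/: /w/ (glide, 5) → /d/ (stop, 1) does not rise → not permitted
pvaz — violates constraint 2: syllable 1 coda contains /z/ → not permitted
lwuw.tji — σ1 onset /lw/ (4→5 rises), coda /w/ ok; σ2 onset /tj/ (1→5 rises), coda /∅/ ok → permitted
dli — violates constraint 3: word begins with /d/ → not permitted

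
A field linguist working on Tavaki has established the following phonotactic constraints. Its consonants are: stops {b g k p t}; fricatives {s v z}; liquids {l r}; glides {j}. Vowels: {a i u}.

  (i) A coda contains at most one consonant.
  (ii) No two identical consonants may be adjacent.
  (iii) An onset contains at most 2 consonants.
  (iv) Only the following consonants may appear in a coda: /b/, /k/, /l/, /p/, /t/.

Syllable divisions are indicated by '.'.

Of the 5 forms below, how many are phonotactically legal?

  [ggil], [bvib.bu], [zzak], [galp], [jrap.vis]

[ggil] — violates constraint (ii): adjacent identical consonants /gg/ → phonotactically illegal
[bvib.bu] — violates constraint (ii): adjacent identical consonants /bb/ → phonotactically illegal
[zzak] — violates constraint (ii): adjacent identical consonants /zz/ → phonotactically illegal
[galp] — violates constraint (i): syllable 1 coda /lp/ has 2 consonants (> 1) → phonotactically illegal
[jrap.vis] — violates constraint (iv): syllable 2 coda contains /s/, which is not a licensed coda consonant → phonotactically illegal
No form is phonotactically legal → 0.

0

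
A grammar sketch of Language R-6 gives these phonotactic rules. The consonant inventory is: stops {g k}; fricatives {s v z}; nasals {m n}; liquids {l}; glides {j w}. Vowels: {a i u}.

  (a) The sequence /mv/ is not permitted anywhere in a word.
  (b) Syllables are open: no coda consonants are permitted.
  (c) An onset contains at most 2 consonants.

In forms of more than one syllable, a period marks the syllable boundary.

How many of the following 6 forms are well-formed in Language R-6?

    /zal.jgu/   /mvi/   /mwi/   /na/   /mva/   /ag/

2

/zal.jgu/ — violates constraint (b): syllable 1 coda /l/ has 1 consonant (> 0) → ill-formed
/mvi/ — violates constraint (a): contains banned sequence /mv/ → ill-formed
/mwi/ — σ1 onset /mw/ (2C), coda /∅/ ok → well-formed
/na/ — σ1 onset /n/, coda /∅/ ok → well-formed
/mva/ — violates constraint (a): contains banned sequence /mv/ → ill-formed
/ag/ — violates constraint (b): syllable 1 coda /g/ has 1 consonant (> 0) → ill-formed
Well-formed: /mwi/, /na/ → 2.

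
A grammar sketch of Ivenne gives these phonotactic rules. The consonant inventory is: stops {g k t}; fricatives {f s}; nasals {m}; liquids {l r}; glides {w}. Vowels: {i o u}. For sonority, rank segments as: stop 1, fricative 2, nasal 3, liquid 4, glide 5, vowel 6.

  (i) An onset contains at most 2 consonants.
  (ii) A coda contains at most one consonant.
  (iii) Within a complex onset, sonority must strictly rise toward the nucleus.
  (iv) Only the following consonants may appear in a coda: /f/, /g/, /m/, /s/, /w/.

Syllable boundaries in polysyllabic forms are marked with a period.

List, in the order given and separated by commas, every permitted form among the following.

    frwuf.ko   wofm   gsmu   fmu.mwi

fmu.mwi

frwuf.ko — violates constraint (i): syllable 1 onset /frw/ has 3 consonants (> 2) → not permitted
wofm — violates constraint (ii): syllable 1 coda /fm/ has 2 consonants (> 1) → not permitted
gsmu — violates constraint (i): syllable 1 onset /gsm/ has 3 consonants (> 2) → not permitted
fmu.mwi — σ1 onset /fm/ (2→3 rises), coda /∅/ ok; σ2 onset /mw/ (3→5 rises), coda /∅/ ok → permitted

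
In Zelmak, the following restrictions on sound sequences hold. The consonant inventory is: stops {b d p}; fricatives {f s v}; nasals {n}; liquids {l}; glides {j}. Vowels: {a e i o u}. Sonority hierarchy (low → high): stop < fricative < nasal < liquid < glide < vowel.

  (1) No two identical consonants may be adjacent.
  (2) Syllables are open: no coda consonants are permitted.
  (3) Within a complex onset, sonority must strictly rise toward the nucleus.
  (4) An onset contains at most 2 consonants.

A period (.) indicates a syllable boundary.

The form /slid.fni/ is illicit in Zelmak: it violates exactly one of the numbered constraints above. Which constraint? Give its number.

2

/slid.fni/: syllable 1 coda /d/ has 1 consonant (> 0).
This is a violation of constraint 2: "Syllables are open: no coda consonants are permitted."
The remaining constraints (1, 3, 4) are satisfied.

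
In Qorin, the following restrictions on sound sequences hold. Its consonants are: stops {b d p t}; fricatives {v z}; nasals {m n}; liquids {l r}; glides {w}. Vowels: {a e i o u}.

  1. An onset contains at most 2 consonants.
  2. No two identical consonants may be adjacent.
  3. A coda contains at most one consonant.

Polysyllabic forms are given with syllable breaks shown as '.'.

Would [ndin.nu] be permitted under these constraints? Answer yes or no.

[ndin.nu] — violates constraint 2: adjacent identical consonants /nn/ → not permitted

no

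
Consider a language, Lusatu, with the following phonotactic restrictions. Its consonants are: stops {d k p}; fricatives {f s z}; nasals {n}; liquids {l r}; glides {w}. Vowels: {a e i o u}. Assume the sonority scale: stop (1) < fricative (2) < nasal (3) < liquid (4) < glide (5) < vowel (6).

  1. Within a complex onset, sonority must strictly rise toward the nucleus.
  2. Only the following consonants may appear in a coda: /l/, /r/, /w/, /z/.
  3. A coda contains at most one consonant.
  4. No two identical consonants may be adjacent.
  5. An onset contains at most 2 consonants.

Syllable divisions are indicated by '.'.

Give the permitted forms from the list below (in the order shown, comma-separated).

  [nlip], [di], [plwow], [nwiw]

[di], [nwiw]

[nlip] — violates constraint 2: syllable 1 coda contains /p/, which is not a licensed coda consonant → not permitted
[di] — σ1 onset /d/, coda /∅/ ok → permitted
[plwow] — violates constraint 5: syllable 1 onset /plw/ has 3 consonants (> 2) → not permitted
[nwiw] — σ1 onset /nw/ (3→5 rises), coda /w/ ok → permitted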